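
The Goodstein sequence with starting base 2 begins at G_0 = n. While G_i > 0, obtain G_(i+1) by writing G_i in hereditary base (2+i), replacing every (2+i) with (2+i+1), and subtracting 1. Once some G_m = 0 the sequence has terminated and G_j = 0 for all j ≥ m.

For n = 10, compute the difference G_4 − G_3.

10 —HB2→ 2^(2 + 1) + 2 —bump→ 3^(3 + 1) + 3 = 84 —(−1)→ 83
83 —HB3→ 3^(3 + 1) + 2 —bump→ 4^(4 + 1) + 2 = 1026 —(−1)→ 1025
1025 —HB4→ 4^(4 + 1) + 1 —bump→ 5^(5 + 1) + 1 = 15626 —(−1)→ 15625
15625 —HB5→ 5^(5 + 1) —bump→ 6^(6 + 1) = 279936 —(−1)→ 279935

264310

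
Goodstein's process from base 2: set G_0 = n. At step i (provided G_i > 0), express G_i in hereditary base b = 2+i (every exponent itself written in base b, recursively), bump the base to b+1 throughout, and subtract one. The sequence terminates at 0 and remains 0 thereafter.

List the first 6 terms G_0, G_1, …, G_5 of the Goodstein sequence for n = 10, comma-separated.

(0) 10|_2 = 2^(2 + 1) + 2 ↦ 3^(3 + 1) + 3|_3 = 84 ⇒ 83
(1) 83|_3 = 3^(3 + 1) + 2 ↦ 4^(4 + 1) + 2|_4 = 1026 ⇒ 1025
(2) 1025|_4 = 4^(4 + 1) + 1 ↦ 5^(5 + 1) + 1|_5 = 15626 ⇒ 15625
(3) 15625|_5 = 5^(5 + 1) ↦ 6^(6 + 1)|_6 = 279936 ⇒ 279935
(4) 279935|_6 = 5·6^6 + 5·6^5 + 5·6^4 + 5·6^3 + 5·6^2 + 5·6 + 5 ↦ 5·7^7 + 5·7^5 + 5·7^4 + 5·7^3 + 5·7^2 + 5·7 + 5|_7 = 4215755 ⇒ 4215754

10, 83, 1025, 15625, 279935, 4215754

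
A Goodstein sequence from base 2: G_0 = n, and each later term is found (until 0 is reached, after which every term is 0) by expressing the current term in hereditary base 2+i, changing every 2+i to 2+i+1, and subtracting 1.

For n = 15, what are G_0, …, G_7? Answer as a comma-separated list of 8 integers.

15, 111, 1283, 18752, 326593, 6588344, 150994943, 3524450280

i=0: 15 = 2^(2 + 1) + 2^2 + 2 + 1 (b=2); 2→3: 3^(3 + 1) + 3^3 + 3 + 1 = 112; 112−1 = 111
i=1: 111 = 3^(3 + 1) + 3^3 + 3 (b=3); 3→4: 4^(4 + 1) + 4^4 + 4 = 1284; 1284−1 = 1283
i=2: 1283 = 4^(4 + 1) + 4^4 + 3 (b=4); 4→5: 5^(5 + 1) + 5^5 + 3 = 18753; 18753−1 = 18752
i=3: 18752 = 5^(5 + 1) + 5^5 + 2 (b=5); 5→6: 6^(6 + 1) + 6^6 + 2 = 326594; 326594−1 = 326593
i=4: 326593 = 6^(6 + 1) + 6^6 + 1 (b=6); 6→7: 7^(7 + 1) + 7^7 + 1 = 6588345; 6588345−1 = 6588344
i=5: 6588344 = 7^(7 + 1) + 7^7 (b=7); 7→8: 8^(8 + 1) + 8^8 = 150994944; 150994944−1 = 150994943
i=6: 150994943 = 8^(8 + 1) + 7·8^7 + 7·8^6 + 7·8^5 + 7·8^4 + 7·8^3 + 7·8^2 + 7·8 + 7 (b=8); 8→9: 9^(9 + 1) + 7·9^7 + 7·9^6 + 7·9^5 + 7·9^4 + 7·9^3 + 7·9^2 + 7·9 + 7 = 3524450281; 3524450281−1 = 3524450280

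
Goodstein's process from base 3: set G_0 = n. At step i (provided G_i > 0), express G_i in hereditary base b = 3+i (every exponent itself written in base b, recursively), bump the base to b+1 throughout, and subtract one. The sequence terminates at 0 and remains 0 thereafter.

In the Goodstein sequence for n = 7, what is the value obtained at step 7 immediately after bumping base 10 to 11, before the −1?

9

7 —HB3→ 2·3 + 1 —bump→ 2·4 + 1 = 9 —(−1)→ 8
8 —HB4→ 2·4 —bump→ 2·5 = 10 —(−1)→ 9
9 —HB5→ 5 + 4 —bump→ 6 + 4 = 10 —(−1)→ 9
9 —HB6→ 6 + 3 —bump→ 7 + 3 = 10 —(−1)→ 9
9 —HB7→ 7 + 2 —bump→ 8 + 2 = 10 —(−1)→ 9
9 —HB8→ 8 + 1 —bump→ 9 + 1 = 10 —(−1)→ 9
9 —HB9→ 9 —bump→ 10 = 10 —(−1)→ 9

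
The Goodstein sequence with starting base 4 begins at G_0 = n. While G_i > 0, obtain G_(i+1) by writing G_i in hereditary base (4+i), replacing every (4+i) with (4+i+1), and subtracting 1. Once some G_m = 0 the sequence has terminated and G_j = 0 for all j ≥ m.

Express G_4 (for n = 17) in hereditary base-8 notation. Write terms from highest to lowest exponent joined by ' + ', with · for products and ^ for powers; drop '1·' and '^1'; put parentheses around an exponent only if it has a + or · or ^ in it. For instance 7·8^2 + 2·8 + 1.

5·8 + 3

[0] 17 ≡ 4^2 + 1 (base 4). Lift 5: 26. −1: 25.
[1] 25 ≡ 5^2 (base 5). Lift 6: 36. −1: 35.
[2] 35 ≡ 5·6 + 5 (base 6). Lift 7: 40. −1: 39.
[3] 39 ≡ 5·7 + 4 (base 7). Lift 8: 44. −1: 43.
[4] 43 ≡ 5·8 + 3 (base 8). Lift 9: 48. −1: 47.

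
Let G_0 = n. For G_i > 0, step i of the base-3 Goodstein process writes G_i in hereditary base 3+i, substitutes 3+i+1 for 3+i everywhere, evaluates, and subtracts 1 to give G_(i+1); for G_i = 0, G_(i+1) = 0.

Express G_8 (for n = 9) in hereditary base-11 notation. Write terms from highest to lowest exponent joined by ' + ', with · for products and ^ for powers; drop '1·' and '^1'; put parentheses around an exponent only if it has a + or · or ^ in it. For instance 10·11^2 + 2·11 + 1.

step 0: 9 = 3^2; sub 4 for 3: 4^2; = 16; G_1 = 16−1 = 15
step 1: 15 = 3·4 + 3; sub 5 for 4: 3·5 + 3; = 18; G_2 = 18−1 = 17
step 2: 17 = 3·5 + 2; sub 6 for 5: 3·6 + 2; = 20; G_3 = 20−1 = 19
step 3: 19 = 3·6 + 1; sub 7 for 6: 3·7 + 1; = 22; G_4 = 22−1 = 21
step 4: 21 = 3·7; sub 8 for 7: 3·8; = 24; G_5 = 24−1 = 23
step 5: 23 = 2·8 + 7; sub 9 for 8: 2·9 + 7; = 25; G_6 = 25−1 = 24
step 6: 24 = 2·9 + 6; sub 10 for 9: 2·10 + 6; = 26; G_7 = 26−1 = 25
step 7: 25 = 2·10 + 5; sub 11 for 10: 2·11 + 5; = 27; G_8 = 27−1 = 26

2·11 + 4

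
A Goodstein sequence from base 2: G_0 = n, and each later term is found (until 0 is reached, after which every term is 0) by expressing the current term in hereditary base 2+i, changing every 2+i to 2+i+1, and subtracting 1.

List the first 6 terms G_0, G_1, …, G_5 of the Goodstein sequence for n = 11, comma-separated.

(0) 11|_2 = 2^(2 + 1) + 2 + 1 ↦ 3^(3 + 1) + 3 + 1|_3 = 85 ⇒ 84
(1) 84|_3 = 3^(3 + 1) + 3 ↦ 4^(4 + 1) + 4|_4 = 1028 ⇒ 1027
(2) 1027|_4 = 4^(4 + 1) + 3 ↦ 5^(5 + 1) + 3|_5 = 15628 ⇒ 15627
(3) 15627|_5 = 5^(5 + 1) + 2 ↦ 6^(6 + 1) + 2|_6 = 279938 ⇒ 279937
(4) 279937|_6 = 6^(6 + 1) + 1 ↦ 7^(7 + 1) + 1|_7 = 5764802 ⇒ 5764801

11, 84, 1027, 15627, 279937, 5764801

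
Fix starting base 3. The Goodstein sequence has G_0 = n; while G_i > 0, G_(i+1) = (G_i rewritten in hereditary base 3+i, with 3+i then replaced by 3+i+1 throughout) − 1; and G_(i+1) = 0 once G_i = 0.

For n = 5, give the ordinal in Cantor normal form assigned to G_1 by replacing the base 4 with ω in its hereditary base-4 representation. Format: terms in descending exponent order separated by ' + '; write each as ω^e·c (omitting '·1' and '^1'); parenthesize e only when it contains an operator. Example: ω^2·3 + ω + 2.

ω + 1

[0] 5 ≡ 3 + 2 (base 3). Lift 4: 6. −1: 5.
[1] 5 ≡ 4 + 1 (base 4). Lift 5: 6. −1: 5.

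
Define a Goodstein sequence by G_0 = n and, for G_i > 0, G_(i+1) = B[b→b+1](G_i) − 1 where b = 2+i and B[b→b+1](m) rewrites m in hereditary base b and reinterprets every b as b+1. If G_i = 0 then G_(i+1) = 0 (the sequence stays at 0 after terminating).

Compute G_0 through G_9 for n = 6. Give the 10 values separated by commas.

G_0 = 6. HB_2(6) = 2^2 + 2. Bump = 30. G_1 = 29.
G_1 = 29. HB_3(29) = 3^3 + 2. Bump = 258. G_2 = 257.
G_2 = 257. HB_4(257) = 4^4 + 1. Bump = 3126. G_3 = 3125.
G_3 = 3125. HB_5(3125) = 5^5. Bump = 46656. G_4 = 46655.
G_4 = 46655. HB_6(46655) = 5·6^5 + 5·6^4 + 5·6^3 + 5·6^2 + 5·6 + 5. Bump = 98040. G_5 = 98039.
G_5 = 98039. HB_7(98039) = 5·7^5 + 5·7^4 + 5·7^3 + 5·7^2 + 5·7 + 4. Bump = 187244. G_6 = 187243.
G_6 = 187243. HB_8(187243) = 5·8^5 + 5·8^4 + 5·8^3 + 5·8^2 + 5·8 + 3. Bump = 332148. G_7 = 332147.
G_7 = 332147. HB_9(332147) = 5·9^5 + 5·9^4 + 5·9^3 + 5·9^2 + 5·9 + 2. Bump = 555552. G_8 = 555551.
G_8 = 555551. HB_10(555551) = 5·10^5 + 5·10^4 + 5·10^3 + 5·10^2 + 5·10 + 1. Bump = 885776. G_9 = 885775.

6, 29, 257, 3125, 46655, 98039, 187243, 332147, 555551, 885775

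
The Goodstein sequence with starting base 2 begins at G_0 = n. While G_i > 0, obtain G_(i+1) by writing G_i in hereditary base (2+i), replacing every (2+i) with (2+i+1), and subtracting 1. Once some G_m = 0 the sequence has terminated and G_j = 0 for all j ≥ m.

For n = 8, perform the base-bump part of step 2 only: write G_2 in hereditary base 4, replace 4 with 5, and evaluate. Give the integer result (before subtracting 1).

base 2: 8 = 2^(2 + 1); at 3: 3^(3 + 1) = 81; next = 80
base 3: 80 = 2·3^3 + 2·3^2 + 2·3 + 2; at 4: 2·4^4 + 2·4^2 + 2·4 + 2 = 554; next = 553

6311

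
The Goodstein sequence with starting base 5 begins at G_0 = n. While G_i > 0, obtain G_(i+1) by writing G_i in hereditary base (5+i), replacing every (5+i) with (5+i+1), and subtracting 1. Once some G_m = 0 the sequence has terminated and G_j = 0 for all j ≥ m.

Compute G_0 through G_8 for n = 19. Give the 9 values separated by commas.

[0] 19 ≡ 3·5 + 4 (base 5). Lift 6: 22. −1: 21.
[1] 21 ≡ 3·6 + 3 (base 6). Lift 7: 24. −1: 23.
[2] 23 ≡ 3·7 + 2 (base 7). Lift 8: 26. −1: 25.
[3] 25 ≡ 3·8 + 1 (base 8). Lift 9: 28. −1: 27.
[4] 27 ≡ 3·9 (base 9). Lift 10: 30. −1: 29.
[5] 29 ≡ 2·10 + 9 (base 10). Lift 11: 31. −1: 30.
[6] 30 ≡ 2·11 + 8 (base 11). Lift 12: 32. −1: 31.
[7] 31 ≡ 2·12 + 7 (base 12). Lift 13: 33. −1: 32.

19, 21, 23, 25, 27, 29, 30, 31, 32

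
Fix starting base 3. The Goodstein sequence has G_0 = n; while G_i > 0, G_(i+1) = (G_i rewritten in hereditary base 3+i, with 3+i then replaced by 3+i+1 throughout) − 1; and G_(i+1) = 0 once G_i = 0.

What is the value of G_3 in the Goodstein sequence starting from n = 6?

i=0: 6 = 2·3 (b=3); 3→4: 2·4 = 8; 8−1 = 7
i=1: 7 = 4 + 3 (b=4); 4→5: 5 + 3 = 8; 8−1 = 7
i=2: 7 = 5 + 2 (b=5); 5→6: 6 + 2 = 8; 8−1 = 7
i=3: 7 = 6 + 1 (b=6); 6→7: 7 + 1 = 8; 8−1 = 7

7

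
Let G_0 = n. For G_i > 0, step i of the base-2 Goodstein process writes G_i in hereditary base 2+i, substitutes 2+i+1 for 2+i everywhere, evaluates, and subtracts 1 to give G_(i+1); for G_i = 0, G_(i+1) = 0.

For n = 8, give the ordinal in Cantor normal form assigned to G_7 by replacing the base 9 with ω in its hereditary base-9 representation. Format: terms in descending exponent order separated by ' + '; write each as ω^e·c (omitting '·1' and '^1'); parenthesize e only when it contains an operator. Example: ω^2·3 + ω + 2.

G_0 = 8. HB_2(8) = 2^(2 + 1). Bump = 81. G_1 = 80.
G_1 = 80. HB_3(80) = 2·3^3 + 2·3^2 + 2·3 + 2. Bump = 554. G_2 = 553.
G_2 = 553. HB_4(553) = 2·4^4 + 2·4^2 + 2·4 + 1. Bump = 6311. G_3 = 6310.
G_3 = 6310. HB_5(6310) = 2·5^5 + 2·5^2 + 2·5. Bump = 93396. G_4 = 93395.
G_4 = 93395. HB_6(93395) = 2·6^6 + 2·6^2 + 6 + 5. Bump = 1647196. G_5 = 1647195.
G_5 = 1647195. HB_7(1647195) = 2·7^7 + 2·7^2 + 7 + 4. Bump = 33554572. G_6 = 33554571.
G_6 = 33554571. HB_8(33554571) = 2·8^8 + 2·8^2 + 8 + 3. Bump = 774841152. G_7 = 774841151.
G_7 = 774841151. HB_9(774841151) = 2·9^9 + 2·9^2 + 9 + 2. Bump = 20000000212. G_8 = 20000000211.

ω^ω·2 + ω^2·2 + ω + 2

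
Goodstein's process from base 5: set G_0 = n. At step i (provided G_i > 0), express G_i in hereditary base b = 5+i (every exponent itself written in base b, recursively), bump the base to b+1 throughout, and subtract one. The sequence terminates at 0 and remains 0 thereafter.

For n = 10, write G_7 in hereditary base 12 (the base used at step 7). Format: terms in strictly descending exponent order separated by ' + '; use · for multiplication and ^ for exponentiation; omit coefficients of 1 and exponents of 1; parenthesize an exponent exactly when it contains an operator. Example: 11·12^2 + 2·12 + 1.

(0) 10|_5 = 2·5 ↦ 2·6|_6 = 12 ⇒ 11
(1) 11|_6 = 6 + 5 ↦ 7 + 5|_7 = 12 ⇒ 11
(2) 11|_7 = 7 + 4 ↦ 8 + 4|_8 = 12 ⇒ 11
(3) 11|_8 = 8 + 3 ↦ 9 + 3|_9 = 12 ⇒ 11
(4) 11|_9 = 9 + 2 ↦ 10 + 2|_10 = 12 ⇒ 11
(5) 11|_10 = 10 + 1 ↦ 11 + 1|_11 = 12 ⇒ 11
(6) 11|_11 = 11 ↦ 12|_12 = 12 ⇒ 11
(7) 11|_12 = 11 ↦ 11|_13 = 11 ⇒ 10

11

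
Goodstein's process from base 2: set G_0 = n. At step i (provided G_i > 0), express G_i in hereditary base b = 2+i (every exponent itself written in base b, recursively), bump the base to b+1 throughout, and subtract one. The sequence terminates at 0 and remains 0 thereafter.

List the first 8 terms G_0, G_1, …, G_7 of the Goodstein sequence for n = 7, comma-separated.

7, 30, 259, 3127, 46657, 823543, 16777215, 37665879

[0] 7 ≡ 2^2 + 2 + 1 (base 2). Lift 3: 31. −1: 30.
[1] 30 ≡ 3^3 + 3 (base 3). Lift 4: 260. −1: 259.
[2] 259 ≡ 4^4 + 3 (base 4). Lift 5: 3128. −1: 3127.
[3] 3127 ≡ 5^5 + 2 (base 5). Lift 6: 46658. −1: 46657.
[4] 46657 ≡ 6^6 + 1 (base 6). Lift 7: 823544. −1: 823543.
[5] 823543 ≡ 7^7 (base 7). Lift 8: 16777216. −1: 16777215.
[6] 16777215 ≡ 7·8^7 + 7·8^6 + 7·8^5 + 7·8^4 + 7·8^3 + 7·8^2 + 7·8 + 7 (base 8). Lift 9: 37665880. −1: 37665879.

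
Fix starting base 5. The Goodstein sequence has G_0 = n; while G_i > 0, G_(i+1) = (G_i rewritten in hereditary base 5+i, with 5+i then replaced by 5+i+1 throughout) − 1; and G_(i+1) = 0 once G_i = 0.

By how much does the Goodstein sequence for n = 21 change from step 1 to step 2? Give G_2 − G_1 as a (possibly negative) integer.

3

G_0=21  [base 5] 4·5 + 1  →[5↦6]→  4·6 + 1 = 25  −1 ⇒ G_1=24
G_1=24  [base 6] 4·6  →[6↦7]→  4·7 = 28  −1 ⇒ G_2=27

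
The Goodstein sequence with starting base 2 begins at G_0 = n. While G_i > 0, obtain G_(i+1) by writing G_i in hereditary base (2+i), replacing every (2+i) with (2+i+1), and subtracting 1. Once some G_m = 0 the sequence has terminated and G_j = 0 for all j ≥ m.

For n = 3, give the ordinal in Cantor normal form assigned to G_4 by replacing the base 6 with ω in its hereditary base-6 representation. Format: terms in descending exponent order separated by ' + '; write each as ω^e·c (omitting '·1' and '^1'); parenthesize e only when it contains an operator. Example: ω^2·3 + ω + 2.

G_0 = 3. HB_2(3) = 2 + 1. Bump = 4. G_1 = 3.
G_1 = 3. HB_3(3) = 3. Bump = 4. G_2 = 3.
G_2 = 3. HB_4(3) = 3. Bump = 3. G_3 = 2.
G_3 = 2. HB_5(2) = 2. Bump = 2. G_4 = 1.

1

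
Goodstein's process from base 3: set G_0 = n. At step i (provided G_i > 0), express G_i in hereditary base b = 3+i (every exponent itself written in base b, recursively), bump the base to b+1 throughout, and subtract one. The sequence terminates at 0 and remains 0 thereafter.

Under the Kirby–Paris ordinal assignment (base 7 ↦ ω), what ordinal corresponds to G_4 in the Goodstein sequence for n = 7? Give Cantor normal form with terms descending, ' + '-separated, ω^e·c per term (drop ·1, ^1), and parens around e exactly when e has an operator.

step 0: 7 = 2·3 + 1; sub 4 for 3: 2·4 + 1; = 9; G_1 = 9−1 = 8
step 1: 8 = 2·4; sub 5 for 4: 2·5; = 10; G_2 = 10−1 = 9
step 2: 9 = 5 + 4; sub 6 for 5: 6 + 4; = 10; G_3 = 10−1 = 9
step 3: 9 = 6 + 3; sub 7 for 6: 7 + 3; = 10; G_4 = 10−1 = 9
step 4: 9 = 7 + 2; sub 8 for 7: 8 + 2; = 10; G_5 = 10−1 = 9

ω + 2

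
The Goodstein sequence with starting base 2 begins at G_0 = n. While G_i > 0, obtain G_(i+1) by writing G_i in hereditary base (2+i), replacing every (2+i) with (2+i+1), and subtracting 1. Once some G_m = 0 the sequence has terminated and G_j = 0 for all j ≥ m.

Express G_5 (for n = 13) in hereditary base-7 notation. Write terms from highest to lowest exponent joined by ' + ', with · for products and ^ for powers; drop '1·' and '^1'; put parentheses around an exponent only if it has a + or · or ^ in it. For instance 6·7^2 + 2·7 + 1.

7^(7 + 1) + 3·7^3 + 3·7^2 + 3·7

step 0: 13 = 2^(2 + 1) + 2^2 + 1; sub 3 for 2: 3^(3 + 1) + 3^3 + 1; = 109; G_1 = 109−1 = 108
step 1: 108 = 3^(3 + 1) + 3^3; sub 4 for 3: 4^(4 + 1) + 4^4; = 1280; G_2 = 1280−1 = 1279
step 2: 1279 = 4^(4 + 1) + 3·4^3 + 3·4^2 + 3·4 + 3; sub 5 for 4: 5^(5 + 1) + 3·5^3 + 3·5^2 + 3·5 + 3; = 16093; G_3 = 16093−1 = 16092
step 3: 16092 = 5^(5 + 1) + 3·5^3 + 3·5^2 + 3·5 + 2; sub 6 for 5: 6^(6 + 1) + 3·6^3 + 3·6^2 + 3·6 + 2; = 280712; G_4 = 280712−1 = 280711
step 4: 280711 = 6^(6 + 1) + 3·6^3 + 3·6^2 + 3·6 + 1; sub 7 for 6: 7^(7 + 1) + 3·7^3 + 3·7^2 + 3·7 + 1; = 5765999; G_5 = 5765999−1 = 5765998
step 5: 5765998 = 7^(7 + 1) + 3·7^3 + 3·7^2 + 3·7; sub 8 for 7: 8^(8 + 1) + 3·8^3 + 3·8^2 + 3·8; = 134219480; G_6 = 134219480−1 = 134219479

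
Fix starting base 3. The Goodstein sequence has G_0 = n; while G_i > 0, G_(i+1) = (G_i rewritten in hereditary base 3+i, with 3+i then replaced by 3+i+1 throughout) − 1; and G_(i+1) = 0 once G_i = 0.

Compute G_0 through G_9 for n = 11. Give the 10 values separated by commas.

11, 17, 25, 35, 39, 43, 47, 51, 55, 59

G_0 = 11. HB_3(11) = 3^2 + 2. Bump = 18. G_1 = 17.
G_1 = 17. HB_4(17) = 4^2 + 1. Bump = 26. G_2 = 25.
G_2 = 25. HB_5(25) = 5^2. Bump = 36. G_3 = 35.
G_3 = 35. HB_6(35) = 5·6 + 5. Bump = 40. G_4 = 39.
G_4 = 39. HB_7(39) = 5·7 + 4. Bump = 44. G_5 = 43.
G_5 = 43. HB_8(43) = 5·8 + 3. Bump = 48. G_6 = 47.
G_6 = 47. HB_9(47) = 5·9 + 2. Bump = 52. G_7 = 51.
G_7 = 51. HB_10(51) = 5·10 + 1. Bump = 56. G_8 = 55.
G_8 = 55. HB_11(55) = 5·11. Bump = 60. G_9 = 59.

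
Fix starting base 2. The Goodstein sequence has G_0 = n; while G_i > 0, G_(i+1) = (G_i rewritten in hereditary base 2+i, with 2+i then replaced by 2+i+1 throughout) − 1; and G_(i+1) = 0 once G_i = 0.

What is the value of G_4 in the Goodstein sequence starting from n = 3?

(0) 3|_2 = 2 + 1 ↦ 3 + 1|_3 = 4 ⇒ 3
(1) 3|_3 = 3 ↦ 4|_4 = 4 ⇒ 3
(2) 3|_4 = 3 ↦ 3|_5 = 3 ⇒ 2
(3) 2|_5 = 2 ↦ 2|_6 = 2 ⇒ 1

1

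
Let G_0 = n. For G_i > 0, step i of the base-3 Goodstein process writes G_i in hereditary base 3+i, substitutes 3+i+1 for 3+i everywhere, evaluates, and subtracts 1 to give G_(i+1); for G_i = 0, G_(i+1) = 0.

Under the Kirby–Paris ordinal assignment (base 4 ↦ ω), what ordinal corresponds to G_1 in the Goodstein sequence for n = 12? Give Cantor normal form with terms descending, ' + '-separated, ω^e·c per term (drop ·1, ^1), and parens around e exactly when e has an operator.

i=0: 12 = 3^2 + 3 (b=3); 3→4: 4^2 + 4 = 20; 20−1 = 19
i=1: 19 = 4^2 + 3 (b=4); 4→5: 5^2 + 3 = 28; 28−1 = 27

ω^2 + 3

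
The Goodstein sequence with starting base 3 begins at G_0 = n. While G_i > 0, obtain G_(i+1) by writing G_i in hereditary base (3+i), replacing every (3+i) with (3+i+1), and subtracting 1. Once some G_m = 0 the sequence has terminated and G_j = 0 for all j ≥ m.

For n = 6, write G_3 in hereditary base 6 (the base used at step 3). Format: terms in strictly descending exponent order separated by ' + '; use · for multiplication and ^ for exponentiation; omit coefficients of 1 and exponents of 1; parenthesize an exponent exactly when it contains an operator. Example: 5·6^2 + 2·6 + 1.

6 + 1

i=0: 6 = 2·3 (b=3); 3→4: 2·4 = 8; 8−1 = 7
i=1: 7 = 4 + 3 (b=4); 4→5: 5 + 3 = 8; 8−1 = 7
i=2: 7 = 5 + 2 (b=5); 5→6: 6 + 2 = 8; 8−1 = 7
i=3: 7 = 6 + 1 (b=6); 6→7: 7 + 1 = 8; 8−1 = 7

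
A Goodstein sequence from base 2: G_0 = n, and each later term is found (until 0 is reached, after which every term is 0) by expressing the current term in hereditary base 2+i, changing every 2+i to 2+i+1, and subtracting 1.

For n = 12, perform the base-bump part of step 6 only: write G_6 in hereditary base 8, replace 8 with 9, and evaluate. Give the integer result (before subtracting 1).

3486784575

(0) 12|_2 = 2^(2 + 1) + 2^2 ↦ 3^(3 + 1) + 3^3|_3 = 108 ⇒ 107
(1) 107|_3 = 3^(3 + 1) + 2·3^2 + 2·3 + 2 ↦ 4^(4 + 1) + 2·4^2 + 2·4 + 2|_4 = 1066 ⇒ 1065
(2) 1065|_4 = 4^(4 + 1) + 2·4^2 + 2·4 + 1 ↦ 5^(5 + 1) + 2·5^2 + 2·5 + 1|_5 = 15686 ⇒ 15685
(3) 15685|_5 = 5^(5 + 1) + 2·5^2 + 2·5 ↦ 6^(6 + 1) + 2·6^2 + 2·6|_6 = 280020 ⇒ 280019
(4) 280019|_6 = 6^(6 + 1) + 2·6^2 + 6 + 5 ↦ 7^(7 + 1) + 2·7^2 + 7 + 5|_7 = 5764911 ⇒ 5764910
(5) 5764910|_7 = 7^(7 + 1) + 2·7^2 + 7 + 4 ↦ 8^(8 + 1) + 2·8^2 + 8 + 4|_8 = 134217868 ⇒ 134217867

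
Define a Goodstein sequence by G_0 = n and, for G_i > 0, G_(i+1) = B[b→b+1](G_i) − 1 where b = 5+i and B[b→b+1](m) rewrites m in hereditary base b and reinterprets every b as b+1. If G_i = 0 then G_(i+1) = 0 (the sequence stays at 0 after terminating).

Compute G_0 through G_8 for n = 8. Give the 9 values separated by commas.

G_0=8  [base 5] 5 + 3  →[5↦6]→  6 + 3 = 9  −1 ⇒ G_1=8
G_1=8  [base 6] 6 + 2  →[6↦7]→  7 + 2 = 9  −1 ⇒ G_2=8
G_2=8  [base 7] 7 + 1  →[7↦8]→  8 + 1 = 9  −1 ⇒ G_3=8
G_3=8  [base 8] 8  →[8↦9]→  9 = 9  −1 ⇒ G_4=8
G_4=8  [base 9] 8  →[9↦10]→  8 = 8  −1 ⇒ G_5=7
G_5=7  [base 10] 7  →[10↦11]→  7 = 7  −1 ⇒ G_6=6
G_6=6  [base 11] 6  →[11↦12]→  6 = 6  −1 ⇒ G_7=5
G_7=5  [base 12] 5  →[12↦13]→  5 = 5  −1 ⇒ G_8=4

8, 8, 8, 8, 8, 7, 6, 5, 4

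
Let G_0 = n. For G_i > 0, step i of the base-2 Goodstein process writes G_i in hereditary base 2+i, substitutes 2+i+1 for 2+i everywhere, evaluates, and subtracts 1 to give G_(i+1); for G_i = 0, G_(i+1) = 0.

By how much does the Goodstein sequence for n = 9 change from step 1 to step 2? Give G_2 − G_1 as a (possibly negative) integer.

942

(0) 9|_2 = 2^(2 + 1) + 1 ↦ 3^(3 + 1) + 1|_3 = 82 ⇒ 81
(1) 81|_3 = 3^(3 + 1) ↦ 4^(4 + 1)|_4 = 1024 ⇒ 1023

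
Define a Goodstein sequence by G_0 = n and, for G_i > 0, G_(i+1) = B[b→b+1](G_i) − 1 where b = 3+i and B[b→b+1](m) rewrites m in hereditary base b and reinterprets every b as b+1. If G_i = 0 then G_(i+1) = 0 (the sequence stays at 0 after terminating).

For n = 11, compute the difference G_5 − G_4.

4

base 3: 11 = 3^2 + 2; at 4: 4^2 + 2 = 18; next = 17
base 4: 17 = 4^2 + 1; at 5: 5^2 + 1 = 26; next = 25
base 5: 25 = 5^2; at 6: 6^2 = 36; next = 35
base 6: 35 = 5·6 + 5; at 7: 5·7 + 5 = 40; next = 39
base 7: 39 = 5·7 + 4; at 8: 5·8 + 4 = 44; next = 43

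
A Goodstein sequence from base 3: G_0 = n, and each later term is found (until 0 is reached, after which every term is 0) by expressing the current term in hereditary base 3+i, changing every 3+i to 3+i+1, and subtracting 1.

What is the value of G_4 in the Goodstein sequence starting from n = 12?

step 0: 12 = 3^2 + 3; sub 4 for 3: 4^2 + 4; = 20; G_1 = 20−1 = 19
step 1: 19 = 4^2 + 3; sub 5 for 4: 5^2 + 3; = 28; G_2 = 28−1 = 27
step 2: 27 = 5^2 + 2; sub 6 for 5: 6^2 + 2; = 38; G_3 = 38−1 = 37
step 3: 37 = 6^2 + 1; sub 7 for 6: 7^2 + 1; = 50; G_4 = 50−1 = 49

49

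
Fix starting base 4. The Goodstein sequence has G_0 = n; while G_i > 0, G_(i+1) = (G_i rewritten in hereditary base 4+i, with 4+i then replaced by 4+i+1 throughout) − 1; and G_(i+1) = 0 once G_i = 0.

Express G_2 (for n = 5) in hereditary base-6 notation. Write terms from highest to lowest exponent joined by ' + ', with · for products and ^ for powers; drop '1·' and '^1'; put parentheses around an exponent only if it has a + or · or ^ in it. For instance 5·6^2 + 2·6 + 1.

5

(0) 5|_4 = 4 + 1 ↦ 5 + 1|_5 = 6 ⇒ 5
(1) 5|_5 = 5 ↦ 6|_6 = 6 ⇒ 5
(2) 5|_6 = 5 ↦ 5|_7 = 5 ⇒ 4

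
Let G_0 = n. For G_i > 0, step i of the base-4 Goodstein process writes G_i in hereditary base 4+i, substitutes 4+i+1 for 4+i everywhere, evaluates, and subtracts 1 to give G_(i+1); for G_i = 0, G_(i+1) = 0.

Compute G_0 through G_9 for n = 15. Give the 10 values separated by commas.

(0) 15|_4 = 3·4 + 3 ↦ 3·5 + 3|_5 = 18 ⇒ 17
(1) 17|_5 = 3·5 + 2 ↦ 3·6 + 2|_6 = 20 ⇒ 19
(2) 19|_6 = 3·6 + 1 ↦ 3·7 + 1|_7 = 22 ⇒ 21
(3) 21|_7 = 3·7 ↦ 3·8|_8 = 24 ⇒ 23
(4) 23|_8 = 2·8 + 7 ↦ 2·9 + 7|_9 = 25 ⇒ 24
(5) 24|_9 = 2·9 + 6 ↦ 2·10 + 6|_10 = 26 ⇒ 25
(6) 25|_10 = 2·10 + 5 ↦ 2·11 + 5|_11 = 27 ⇒ 26
(7) 26|_11 = 2·11 + 4 ↦ 2·12 + 4|_12 = 28 ⇒ 27
(8) 27|_12 = 2·12 + 3 ↦ 2·13 + 3|_13 = 29 ⇒ 28

15, 17, 19, 21, 23, 24, 25, 26, 27, 28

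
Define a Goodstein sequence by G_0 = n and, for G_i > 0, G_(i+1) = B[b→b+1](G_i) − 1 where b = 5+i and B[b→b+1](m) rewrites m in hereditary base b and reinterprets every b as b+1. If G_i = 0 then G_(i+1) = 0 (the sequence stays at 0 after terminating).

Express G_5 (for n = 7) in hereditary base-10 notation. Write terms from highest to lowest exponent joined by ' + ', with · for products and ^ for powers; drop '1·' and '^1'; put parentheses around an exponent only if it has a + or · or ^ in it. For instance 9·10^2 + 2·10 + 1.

G_0=7  [base 5] 5 + 2  →[5↦6]→  6 + 2 = 8  −1 ⇒ G_1=7
G_1=7  [base 6] 6 + 1  →[6↦7]→  7 + 1 = 8  −1 ⇒ G_2=7
G_2=7  [base 7] 7  →[7↦8]→  8 = 8  −1 ⇒ G_3=7
G_3=7  [base 8] 7  →[8↦9]→  7 = 7  −1 ⇒ G_4=6
G_4=6  [base 9] 6  →[9↦10]→  6 = 6  −1 ⇒ G_5=5
G_5=5  [base 10] 5  →[10↦11]→  5 = 5  −1 ⇒ G_6=4

5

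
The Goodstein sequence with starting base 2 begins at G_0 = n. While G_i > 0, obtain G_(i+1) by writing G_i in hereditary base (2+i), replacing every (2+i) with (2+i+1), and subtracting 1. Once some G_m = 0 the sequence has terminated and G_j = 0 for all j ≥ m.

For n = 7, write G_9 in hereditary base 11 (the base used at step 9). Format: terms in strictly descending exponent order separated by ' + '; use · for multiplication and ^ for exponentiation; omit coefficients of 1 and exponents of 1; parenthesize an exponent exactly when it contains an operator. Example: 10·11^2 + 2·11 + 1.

G_0 = 7. HB_2(7) = 2^2 + 2 + 1. Bump = 31. G_1 = 30.
G_1 = 30. HB_3(30) = 3^3 + 3. Bump = 260. G_2 = 259.
G_2 = 259. HB_4(259) = 4^4 + 3. Bump = 3128. G_3 = 3127.
G_3 = 3127. HB_5(3127) = 5^5 + 2. Bump = 46658. G_4 = 46657.
G_4 = 46657. HB_6(46657) = 6^6 + 1. Bump = 823544. G_5 = 823543.
G_5 = 823543. HB_7(823543) = 7^7. Bump = 16777216. G_6 = 16777215.
G_6 = 16777215. HB_8(16777215) = 7·8^7 + 7·8^6 + 7·8^5 + 7·8^4 + 7·8^3 + 7·8^2 + 7·8 + 7. Bump = 37665880. G_7 = 37665879.
G_7 = 37665879. HB_9(37665879) = 7·9^7 + 7·9^6 + 7·9^5 + 7·9^4 + 7·9^3 + 7·9^2 + 7·9 + 6. Bump = 77777776. G_8 = 77777775.
G_8 = 77777775. HB_10(77777775) = 7·10^7 + 7·10^6 + 7·10^5 + 7·10^4 + 7·10^3 + 7·10^2 + 7·10 + 5. Bump = 150051214. G_9 = 150051213.

7·11^7 + 7·11^6 + 7·11^5 + 7·11^4 + 7·11^3 + 7·11^2 + 7·11 + 4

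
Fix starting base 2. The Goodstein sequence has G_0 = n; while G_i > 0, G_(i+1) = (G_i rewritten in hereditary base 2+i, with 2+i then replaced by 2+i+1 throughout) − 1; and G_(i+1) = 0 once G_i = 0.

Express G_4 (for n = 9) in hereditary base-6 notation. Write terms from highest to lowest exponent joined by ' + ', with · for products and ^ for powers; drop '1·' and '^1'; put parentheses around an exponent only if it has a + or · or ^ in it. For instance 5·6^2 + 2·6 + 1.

9 —HB2→ 2^(2 + 1) + 1 —bump→ 3^(3 + 1) + 1 = 82 —(−1)→ 81
81 —HB3→ 3^(3 + 1) —bump→ 4^(4 + 1) = 1024 —(−1)→ 1023
1023 —HB4→ 3·4^4 + 3·4^3 + 3·4^2 + 3·4 + 3 —bump→ 3·5^5 + 3·5^3 + 3·5^2 + 3·5 + 3 = 9843 —(−1)→ 9842
9842 —HB5→ 3·5^5 + 3·5^3 + 3·5^2 + 3·5 + 2 —bump→ 3·6^6 + 3·6^3 + 3·6^2 + 3·6 + 2 = 140744 —(−1)→ 140743

3·6^6 + 3·6^3 + 3·6^2 + 3·6 + 1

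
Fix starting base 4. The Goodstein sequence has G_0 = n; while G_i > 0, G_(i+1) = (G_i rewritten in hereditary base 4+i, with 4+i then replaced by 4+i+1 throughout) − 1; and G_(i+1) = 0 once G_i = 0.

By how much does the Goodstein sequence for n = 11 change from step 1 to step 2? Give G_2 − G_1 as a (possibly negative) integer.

(0) 11|_4 = 2·4 + 3 ↦ 2·5 + 3|_5 = 13 ⇒ 12
(1) 12|_5 = 2·5 + 2 ↦ 2·6 + 2|_6 = 14 ⇒ 13

1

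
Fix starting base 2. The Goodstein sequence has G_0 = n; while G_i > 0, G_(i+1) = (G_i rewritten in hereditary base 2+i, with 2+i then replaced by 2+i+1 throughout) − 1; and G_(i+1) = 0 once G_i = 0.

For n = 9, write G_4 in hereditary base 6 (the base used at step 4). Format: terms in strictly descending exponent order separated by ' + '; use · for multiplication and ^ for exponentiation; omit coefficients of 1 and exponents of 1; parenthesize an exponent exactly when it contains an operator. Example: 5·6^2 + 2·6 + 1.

3·6^6 + 3·6^3 + 3·6^2 + 3·6 + 1

[0] 9 ≡ 2^(2 + 1) + 1 (base 2). Lift 3: 82. −1: 81.
[1] 81 ≡ 3^(3 + 1) (base 3). Lift 4: 1024. −1: 1023.
[2] 1023 ≡ 3·4^4 + 3·4^3 + 3·4^2 + 3·4 + 3 (base 4). Lift 5: 9843. −1: 9842.
[3] 9842 ≡ 3·5^5 + 3·5^3 + 3·5^2 + 3·5 + 2 (base 5). Lift 6: 140744. −1: 140743.
[4] 140743 ≡ 3·6^6 + 3·6^3 + 3·6^2 + 3·6 + 1 (base 6). Lift 7: 2471827. −1: 2471826.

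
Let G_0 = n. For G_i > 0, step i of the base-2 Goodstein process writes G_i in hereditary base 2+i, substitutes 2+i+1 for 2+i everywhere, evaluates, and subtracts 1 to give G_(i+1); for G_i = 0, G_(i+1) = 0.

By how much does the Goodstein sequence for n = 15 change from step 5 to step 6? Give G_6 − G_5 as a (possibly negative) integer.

144406599

(0) 15|_2 = 2^(2 + 1) + 2^2 + 2 + 1 ↦ 3^(3 + 1) + 3^3 + 3 + 1|_3 = 112 ⇒ 111
(1) 111|_3 = 3^(3 + 1) + 3^3 + 3 ↦ 4^(4 + 1) + 4^4 + 4|_4 = 1284 ⇒ 1283
(2) 1283|_4 = 4^(4 + 1) + 4^4 + 3 ↦ 5^(5 + 1) + 5^5 + 3|_5 = 18753 ⇒ 18752
(3) 18752|_5 = 5^(5 + 1) + 5^5 + 2 ↦ 6^(6 + 1) + 6^6 + 2|_6 = 326594 ⇒ 326593
(4) 326593|_6 = 6^(6 + 1) + 6^6 + 1 ↦ 7^(7 + 1) + 7^7 + 1|_7 = 6588345 ⇒ 6588344
(5) 6588344|_7 = 7^(7 + 1) + 7^7 ↦ 8^(8 + 1) + 8^8|_8 = 150994944 ⇒ 150994943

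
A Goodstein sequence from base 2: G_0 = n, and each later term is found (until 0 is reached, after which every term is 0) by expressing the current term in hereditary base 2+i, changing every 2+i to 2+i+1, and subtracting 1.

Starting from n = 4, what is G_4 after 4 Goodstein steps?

step 0: 4 = 2^2; sub 3 for 2: 3^3; = 27; G_1 = 27−1 = 26
step 1: 26 = 2·3^2 + 2·3 + 2; sub 4 for 3: 2·4^2 + 2·4 + 2; = 42; G_2 = 42−1 = 41
step 2: 41 = 2·4^2 + 2·4 + 1; sub 5 for 4: 2·5^2 + 2·5 + 1; = 61; G_3 = 61−1 = 60
step 3: 60 = 2·5^2 + 2·5; sub 6 for 5: 2·6^2 + 2·6; = 84; G_4 = 84−1 = 83

83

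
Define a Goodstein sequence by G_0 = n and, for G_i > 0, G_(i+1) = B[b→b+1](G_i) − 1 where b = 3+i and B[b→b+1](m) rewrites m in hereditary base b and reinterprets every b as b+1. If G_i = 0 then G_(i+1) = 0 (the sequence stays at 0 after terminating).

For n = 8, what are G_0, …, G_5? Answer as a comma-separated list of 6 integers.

[0] 8 ≡ 2·3 + 2 (base 3). Lift 4: 10. −1: 9.
[1] 9 ≡ 2·4 + 1 (base 4). Lift 5: 11. −1: 10.
[2] 10 ≡ 2·5 (base 5). Lift 6: 12. −1: 11.
[3] 11 ≡ 6 + 5 (base 6). Lift 7: 12. −1: 11.
[4] 11 ≡ 7 + 4 (base 7). Lift 8: 12. −1: 11.

8, 9, 10, 11, 11, 11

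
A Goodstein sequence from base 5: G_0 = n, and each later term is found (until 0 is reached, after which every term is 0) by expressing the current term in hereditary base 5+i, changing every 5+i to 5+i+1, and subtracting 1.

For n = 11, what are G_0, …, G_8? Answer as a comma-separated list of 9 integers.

[0] 11 ≡ 2·5 + 1 (base 5). Lift 6: 13. −1: 12.
[1] 12 ≡ 2·6 (base 6). Lift 7: 14. −1: 13.
[2] 13 ≡ 7 + 6 (base 7). Lift 8: 14. −1: 13.
[3] 13 ≡ 8 + 5 (base 8). Lift 9: 14. −1: 13.
[4] 13 ≡ 9 + 4 (base 9). Lift 10: 14. −1: 13.
[5] 13 ≡ 10 + 3 (base 10). Lift 11: 14. −1: 13.
[6] 13 ≡ 11 + 2 (base 11). Lift 12: 14. −1: 13.
[7] 13 ≡ 12 + 1 (base 12). Lift 13: 14. −1: 13.

11, 12, 13, 13, 13, 13, 13, 13, 13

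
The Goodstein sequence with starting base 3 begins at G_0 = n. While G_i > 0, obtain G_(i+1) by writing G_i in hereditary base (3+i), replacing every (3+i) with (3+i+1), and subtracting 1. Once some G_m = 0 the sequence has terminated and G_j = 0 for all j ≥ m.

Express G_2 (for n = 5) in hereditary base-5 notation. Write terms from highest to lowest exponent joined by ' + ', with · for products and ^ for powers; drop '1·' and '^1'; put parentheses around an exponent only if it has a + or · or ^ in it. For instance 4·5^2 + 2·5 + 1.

5 —HB3→ 3 + 2 —bump→ 4 + 2 = 6 —(−1)→ 5
5 —HB4→ 4 + 1 —bump→ 5 + 1 = 6 —(−1)→ 5

5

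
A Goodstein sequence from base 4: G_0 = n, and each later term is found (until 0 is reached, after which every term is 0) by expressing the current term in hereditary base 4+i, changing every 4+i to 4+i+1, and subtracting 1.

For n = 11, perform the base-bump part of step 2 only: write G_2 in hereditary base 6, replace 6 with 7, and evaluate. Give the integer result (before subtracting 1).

15

G_0 = 11. HB_4(11) = 2·4 + 3. Bump = 13. G_1 = 12.
G_1 = 12. HB_5(12) = 2·5 + 2. Bump = 14. G_2 = 13.
G_2 = 13. HB_6(13) = 2·6 + 1. Bump = 15. G_3 = 14.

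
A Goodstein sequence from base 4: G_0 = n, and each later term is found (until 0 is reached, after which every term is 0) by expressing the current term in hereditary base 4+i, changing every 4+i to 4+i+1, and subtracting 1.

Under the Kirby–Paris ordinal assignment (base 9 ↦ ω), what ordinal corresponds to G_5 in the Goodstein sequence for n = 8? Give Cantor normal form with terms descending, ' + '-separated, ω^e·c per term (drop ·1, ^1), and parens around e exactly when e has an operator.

i=0: 8 = 2·4 (b=4); 4→5: 2·5 = 10; 10−1 = 9
i=1: 9 = 5 + 4 (b=5); 5→6: 6 + 4 = 10; 10−1 = 9
i=2: 9 = 6 + 3 (b=6); 6→7: 7 + 3 = 10; 10−1 = 9
i=3: 9 = 7 + 2 (b=7); 7→8: 8 + 2 = 10; 10−1 = 9
i=4: 9 = 8 + 1 (b=8); 8→9: 9 + 1 = 10; 10−1 = 9
i=5: 9 = 9 (b=9); 9→10: 10 = 10; 10−1 = 9

ω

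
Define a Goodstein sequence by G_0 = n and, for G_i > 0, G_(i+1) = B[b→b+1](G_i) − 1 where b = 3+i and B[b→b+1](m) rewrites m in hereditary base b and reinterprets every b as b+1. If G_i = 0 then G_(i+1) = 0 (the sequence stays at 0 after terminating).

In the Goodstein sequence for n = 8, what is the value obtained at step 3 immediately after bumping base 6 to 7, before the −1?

12

(0) 8|_3 = 2·3 + 2 ↦ 2·4 + 2|_4 = 10 ⇒ 9
(1) 9|_4 = 2·4 + 1 ↦ 2·5 + 1|_5 = 11 ⇒ 10
(2) 10|_5 = 2·5 ↦ 2·6|_6 = 12 ⇒ 11
(3) 11|_6 = 6 + 5 ↦ 7 + 5|_7 = 12 ⇒ 11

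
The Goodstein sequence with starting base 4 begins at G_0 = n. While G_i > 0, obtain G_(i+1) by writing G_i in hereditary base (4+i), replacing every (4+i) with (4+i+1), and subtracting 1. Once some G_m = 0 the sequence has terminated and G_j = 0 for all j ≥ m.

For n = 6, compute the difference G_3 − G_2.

0

i=0: 6 = 4 + 2 (b=4); 4→5: 5 + 2 = 7; 7−1 = 6
i=1: 6 = 5 + 1 (b=5); 5→6: 6 + 1 = 7; 7−1 = 6
i=2: 6 = 6 (b=6); 6→7: 7 = 7; 7−1 = 6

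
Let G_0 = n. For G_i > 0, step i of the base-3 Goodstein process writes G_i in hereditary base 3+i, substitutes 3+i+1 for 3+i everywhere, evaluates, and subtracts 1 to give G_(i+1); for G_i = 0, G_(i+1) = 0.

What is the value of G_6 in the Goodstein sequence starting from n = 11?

47

[0] 11 ≡ 3^2 + 2 (base 3). Lift 4: 18. −1: 17.
[1] 17 ≡ 4^2 + 1 (base 4). Lift 5: 26. −1: 25.
[2] 25 ≡ 5^2 (base 5). Lift 6: 36. −1: 35.
[3] 35 ≡ 5·6 + 5 (base 6). Lift 7: 40. −1: 39.
[4] 39 ≡ 5·7 + 4 (base 7). Lift 8: 44. −1: 43.
[5] 43 ≡ 5·8 + 3 (base 8). Lift 9: 48. −1: 47.
[6] 47 ≡ 5·9 + 2 (base 9). Lift 10: 52. −1: 51.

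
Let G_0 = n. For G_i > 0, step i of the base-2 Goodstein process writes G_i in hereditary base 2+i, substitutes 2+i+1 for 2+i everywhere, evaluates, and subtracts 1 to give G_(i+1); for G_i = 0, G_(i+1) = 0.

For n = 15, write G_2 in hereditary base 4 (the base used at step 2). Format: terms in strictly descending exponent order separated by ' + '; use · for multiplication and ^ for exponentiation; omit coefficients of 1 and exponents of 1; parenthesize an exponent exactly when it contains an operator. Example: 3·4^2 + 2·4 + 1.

4^(4 + 1) + 4^4 + 3

base 2: 15 = 2^(2 + 1) + 2^2 + 2 + 1; at 3: 3^(3 + 1) + 3^3 + 3 + 1 = 112; next = 111
base 3: 111 = 3^(3 + 1) + 3^3 + 3; at 4: 4^(4 + 1) + 4^4 + 4 = 1284; next = 1283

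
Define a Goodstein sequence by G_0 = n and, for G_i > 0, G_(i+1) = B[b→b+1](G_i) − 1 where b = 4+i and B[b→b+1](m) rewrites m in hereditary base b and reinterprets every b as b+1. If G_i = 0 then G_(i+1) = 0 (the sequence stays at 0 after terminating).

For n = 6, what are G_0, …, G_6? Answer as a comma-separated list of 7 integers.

6, 6, 6, 6, 5, 4, 3

i=0: 6 = 4 + 2 (b=4); 4→5: 5 + 2 = 7; 7−1 = 6
i=1: 6 = 5 + 1 (b=5); 5→6: 6 + 1 = 7; 7−1 = 6
i=2: 6 = 6 (b=6); 6→7: 7 = 7; 7−1 = 6
i=3: 6 = 6 (b=7); 7→8: 6 = 6; 6−1 = 5
i=4: 5 = 5 (b=8); 8→9: 5 = 5; 5−1 = 4
i=5: 4 = 4 (b=9); 9→10: 4 = 4; 4−1 = 3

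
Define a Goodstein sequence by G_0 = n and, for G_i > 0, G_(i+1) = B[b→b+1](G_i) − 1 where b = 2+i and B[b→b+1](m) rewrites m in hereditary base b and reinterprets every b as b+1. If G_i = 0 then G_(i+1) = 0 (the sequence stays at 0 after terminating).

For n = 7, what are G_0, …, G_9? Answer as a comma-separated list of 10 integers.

7, 30, 259, 3127, 46657, 823543, 16777215, 37665879, 77777775, 150051213

7 —HB2→ 2^2 + 2 + 1 —bump→ 3^3 + 3 + 1 = 31 —(−1)→ 30
30 —HB3→ 3^3 + 3 —bump→ 4^4 + 4 = 260 —(−1)→ 259
259 —HB4→ 4^4 + 3 —bump→ 5^5 + 3 = 3128 —(−1)→ 3127
3127 —HB5→ 5^5 + 2 —bump→ 6^6 + 2 = 46658 —(−1)→ 46657
46657 —HB6→ 6^6 + 1 —bump→ 7^7 + 1 = 823544 —(−1)→ 823543
823543 —HB7→ 7^7 —bump→ 8^8 = 16777216 —(−1)→ 16777215
16777215 —HB8→ 7·8^7 + 7·8^6 + 7·8^5 + 7·8^4 + 7·8^3 + 7·8^2 + 7·8 + 7 —bump→ 7·9^7 + 7·9^6 + 7·9^5 + 7·9^4 + 7·9^3 + 7·9^2 + 7·9 + 7 = 37665880 —(−1)→ 37665879
37665879 —HB9→ 7·9^7 + 7·9^6 + 7·9^5 + 7·9^4 + 7·9^3 + 7·9^2 + 7·9 + 6 —bump→ 7·10^7 + 7·10^6 + 7·10^5 + 7·10^4 + 7·10^3 + 7·10^2 + 7·10 + 6 = 77777776 —(−1)→ 77777775
77777775 —HB10→ 7·10^7 + 7·10^6 + 7·10^5 + 7·10^4 + 7·10^3 + 7·10^2 + 7·10 + 5 —bump→ 7·11^7 + 7·11^6 + 7·11^5 + 7·11^4 + 7·11^3 + 7·11^2 + 7·11 + 5 = 150051214 —(−1)→ 150051213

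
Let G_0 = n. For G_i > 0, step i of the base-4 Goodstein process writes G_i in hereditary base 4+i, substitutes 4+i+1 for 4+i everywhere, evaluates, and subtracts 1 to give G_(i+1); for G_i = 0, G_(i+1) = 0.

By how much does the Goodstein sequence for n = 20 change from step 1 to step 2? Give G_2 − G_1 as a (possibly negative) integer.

G_0=20  [base 4] 4^2 + 4  →[4↦5]→  5^2 + 5 = 30  −1 ⇒ G_1=29
G_1=29  [base 5] 5^2 + 4  →[5↦6]→  6^2 + 4 = 40  −1 ⇒ G_2=39

10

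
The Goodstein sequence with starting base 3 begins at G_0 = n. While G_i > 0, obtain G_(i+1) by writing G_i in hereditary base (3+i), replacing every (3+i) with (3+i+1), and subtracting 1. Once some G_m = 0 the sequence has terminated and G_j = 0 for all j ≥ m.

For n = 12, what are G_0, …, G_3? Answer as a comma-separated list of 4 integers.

step 0: 12 = 3^2 + 3; sub 4 for 3: 4^2 + 4; = 20; G_1 = 20−1 = 19
step 1: 19 = 4^2 + 3; sub 5 for 4: 5^2 + 3; = 28; G_2 = 28−1 = 27
step 2: 27 = 5^2 + 2; sub 6 for 5: 6^2 + 2; = 38; G_3 = 38−1 = 37

12, 19, 27, 37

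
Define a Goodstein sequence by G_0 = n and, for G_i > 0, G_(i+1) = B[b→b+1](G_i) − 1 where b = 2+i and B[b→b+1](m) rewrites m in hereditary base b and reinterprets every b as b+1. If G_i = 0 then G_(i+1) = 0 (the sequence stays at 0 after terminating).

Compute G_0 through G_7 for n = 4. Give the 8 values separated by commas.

i=0: 4 = 2^2 (b=2); 2→3: 3^3 = 27; 27−1 = 26
i=1: 26 = 2·3^2 + 2·3 + 2 (b=3); 3→4: 2·4^2 + 2·4 + 2 = 42; 42−1 = 41
i=2: 41 = 2·4^2 + 2·4 + 1 (b=4); 4→5: 2·5^2 + 2·5 + 1 = 61; 61−1 = 60
i=3: 60 = 2·5^2 + 2·5 (b=5); 5→6: 2·6^2 + 2·6 = 84; 84−1 = 83
i=4: 83 = 2·6^2 + 6 + 5 (b=6); 6→7: 2·7^2 + 7 + 5 = 110; 110−1 = 109
i=5: 109 = 2·7^2 + 7 + 4 (b=7); 7→8: 2·8^2 + 8 + 4 = 140; 140−1 = 139
i=6: 139 = 2·8^2 + 8 + 3 (b=8); 8→9: 2·9^2 + 9 + 3 = 174; 174−1 = 173

4, 26, 41, 60, 83, 109, 139, 173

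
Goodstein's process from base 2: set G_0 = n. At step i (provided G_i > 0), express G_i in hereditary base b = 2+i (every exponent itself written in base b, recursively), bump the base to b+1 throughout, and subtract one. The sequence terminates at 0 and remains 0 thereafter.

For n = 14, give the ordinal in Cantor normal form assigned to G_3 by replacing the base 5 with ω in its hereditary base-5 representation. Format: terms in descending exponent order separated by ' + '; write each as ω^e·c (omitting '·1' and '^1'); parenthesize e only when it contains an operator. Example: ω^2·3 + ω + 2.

ω^(ω + 1) + ω^ω

[0] 14 ≡ 2^(2 + 1) + 2^2 + 2 (base 2). Lift 3: 111. −1: 110.
[1] 110 ≡ 3^(3 + 1) + 3^3 + 2 (base 3). Lift 4: 1282. −1: 1281.
[2] 1281 ≡ 4^(4 + 1) + 4^4 + 1 (base 4). Lift 5: 18751. −1: 18750.
[3] 18750 ≡ 5^(5 + 1) + 5^5 (base 5). Lift 6: 326592. −1: 326591.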